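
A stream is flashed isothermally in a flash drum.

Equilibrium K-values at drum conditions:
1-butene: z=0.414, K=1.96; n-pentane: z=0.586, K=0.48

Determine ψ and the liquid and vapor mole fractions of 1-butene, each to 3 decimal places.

ψ = 0.186, x_1-butene = 0.351, y_1-butene = 0.689

Material balance + equilibrium reduce to Σ zᵢ(Kᵢ−1)/(1+ψ(Kᵢ−1)) = 0.
g(0) = ΣzᵢKᵢ − 1 = 0.093 and g(1) = 1 − Σzᵢ/Kᵢ = -0.432, so a root lies in (0, 1).
Newton iteration, ψ⁰ = 0.5:
  ψ = 0.500: g = -0.1432, g' = -0.464 → ψ = 0.191
  ψ = 0.191: g = -0.0025, g' = -0.468 → ψ = 0.186
Converged at ψ = 0.186.
Compositions from xᵢ = zᵢ/(1+ψ(Kᵢ−1)), yᵢ = Kᵢxᵢ:
  1-butene: x = 0.351, y = 0.689
  n-pentane: x = 0.649, y = 0.311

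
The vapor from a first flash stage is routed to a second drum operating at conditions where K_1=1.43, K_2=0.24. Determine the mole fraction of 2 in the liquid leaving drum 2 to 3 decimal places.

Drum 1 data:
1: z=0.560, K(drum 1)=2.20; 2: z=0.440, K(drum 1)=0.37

x_2 (drum 2) = 0.361

Drum 1:
Rachford–Rice: g(ψ₁) = Σ zᵢ(Kᵢ−1)/(1+ψ₁(Kᵢ−1)) = 0.
Check two-phase: ΣzᵢKᵢ = 1.395 > 1 and Σzᵢ/Kᵢ = 1.444 > 1, so g(0) = 0.395 > 0 and g(1) = -0.444 < 0.
Iterate (Newton) starting at ψ₁ = 0.58:
  ψ₁ = 0.580: g = -0.0406, g' = -0.714 → ψ₁ = 0.523
  ψ₁ = 0.523: g = -0.0006, g' = -0.693 → ψ₁ = 0.522
Converged at ψ₁ = 0.522.
Drum-1 compositions:
  1: x = 0.344, y = 0.757
  2: x = 0.656, y = 0.243
Drum-2 feed = drum-1 vapor: z₂ = (0.7574, 0.2426).
Drum 2:
Binary case is linear: z₁(K₁−1)(1+ψ₂(K₂−1)) + z₂(K₂−1)(1+ψ₂(K₁−1)) = 0
⇒ ψ₂ = [z₁(K₁−1)+z₂(K₂−1)] / [−(K₁−1)(K₂−1)] = 0.1413/0.3268 = 0.432
  1: x = 0.639, y = 0.913
  2: x = 0.361, y = 0.087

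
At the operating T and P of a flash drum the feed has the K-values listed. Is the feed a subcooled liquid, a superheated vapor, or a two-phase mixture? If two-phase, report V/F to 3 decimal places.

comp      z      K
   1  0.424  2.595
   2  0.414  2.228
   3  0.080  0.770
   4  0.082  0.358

superheated vapor

ΣzᵢKᵢ = 2.114; Σzᵢ/Kᵢ = 0.682.
Since Σzᵢ/Kᵢ < 1 the mixture is above its dew point — single vapor phase.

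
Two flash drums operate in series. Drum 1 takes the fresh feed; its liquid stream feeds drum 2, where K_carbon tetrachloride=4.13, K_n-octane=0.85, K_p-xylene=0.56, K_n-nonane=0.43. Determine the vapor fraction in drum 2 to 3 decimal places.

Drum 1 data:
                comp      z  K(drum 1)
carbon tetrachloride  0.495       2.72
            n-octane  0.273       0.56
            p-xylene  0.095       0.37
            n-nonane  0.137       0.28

V/F (drum 2) = 0.449

Drum 1:
Let ψ₁ = V/F and solve Σ zᵢ(Kᵢ−1)/(1+ψ₁(Kᵢ−1)) = 0.
g(0) = ΣzᵢKᵢ − 1 = 0.573 and g(1) = 1 − Σzᵢ/Kᵢ = -0.416, so a root lies in (0, 1).
Newton–Raphson from ψ₁ = 0.5:
  ψ₁ = 0.500: g = 0.0622, g' = -0.764 → ψ₁ = 0.581
  ψ₁ = 0.581: g = 0.0001, g' = -0.766 → ψ₁ = 0.582
Converged at ψ₁ = 0.582.
Drum-1 compositions:
  carbon tetrachloride: x = 0.247, y = 0.673
  n-octane: x = 0.367, y = 0.205
  p-xylene: x = 0.150, y = 0.055
  n-nonane: x = 0.236, y = 0.066
Drum-2 feed = drum-1 liquid: z₂ = (0.2474, 0.3669, 0.1499, 0.2357).
Drum 2:
Newton–Raphson from ψ₂ = 0.64:
  ψ₂ = 0.640: g = -0.1063, g' = -0.525 → ψ₂ = 0.437
  ψ₂ = 0.437: g = 0.0073, g' = -0.622 → ψ₂ = 0.449
Converged at ψ₂ = 0.449.
  carbon tetrachloride: x = 0.103, y = 0.425
  n-octane: x = 0.393, y = 0.334
  p-xylene: x = 0.187, y = 0.105
  n-nonane: x = 0.317, y = 0.136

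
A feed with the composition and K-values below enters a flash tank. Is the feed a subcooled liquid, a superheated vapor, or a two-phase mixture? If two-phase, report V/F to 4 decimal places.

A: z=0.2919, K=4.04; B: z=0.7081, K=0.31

two-phase, V/F = 0.1901

ΣzᵢKᵢ = 1.3988; Σzᵢ/Kᵢ = 2.3564.
Both exceed 1, so a two-phase solution exists.
Rachford–Rice: g(ψ) = Σ zᵢ(Kᵢ−1)/(1+ψ(Kᵢ−1)) = 0.
Iterate (Newton) starting at ψ = 0.7:
  ψ = 0.7000: g = -0.66136, g' = -1.5370 → ψ = 0.2697
  ψ = 0.2697: g = -0.11271, g' = -1.3234 → ψ = 0.1845
  ψ = 0.1845: g = 0.00859, g' = -1.5498 → ψ = 0.1901
Converged at ψ = 0.1901.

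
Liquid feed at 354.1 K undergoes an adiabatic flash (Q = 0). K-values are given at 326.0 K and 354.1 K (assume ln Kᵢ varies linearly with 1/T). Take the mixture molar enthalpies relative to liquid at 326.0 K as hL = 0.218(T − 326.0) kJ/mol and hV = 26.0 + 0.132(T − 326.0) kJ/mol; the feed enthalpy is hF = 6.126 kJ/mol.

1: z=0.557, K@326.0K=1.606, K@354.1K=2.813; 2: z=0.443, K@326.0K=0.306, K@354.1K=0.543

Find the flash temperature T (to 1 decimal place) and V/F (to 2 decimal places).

T = 329.1 K, V/F = 0.21

Adiabatic flash: solve Rachford–Rice at each trial T, then check hF = ψ·hV(T) + (1−ψ)·hL(T).
  T = 326.0 K: K = (1.606, 0.306), RR gives ψ = 0.072, H_out = 1.861 kJ/mol
  T = 354.1 K: K = (2.813, 0.543), RR gives ψ = 0.974, H_out = 29.107 kJ/mol
  T = 340.1 K: K = (2.152, 0.413), RR gives ψ = 0.564, H_out = 17.062 kJ/mol
  T = 333.1 K: K = (1.867, 0.357), RR gives ψ = 0.355, H_out = 10.566 kJ/mol
  T = 329.6 K: K = (1.735, 0.331), RR gives ψ = 0.230, H_out = 6.690 kJ/mol
  T = 327.8 K: K = (1.670, 0.318), RR gives ψ = 0.156, H_out = 4.411 kJ/mol
  T = 328.7 K: K = (1.702, 0.325), RR gives ψ = 0.194, H_out = 5.580 kJ/mol
Linear interpolation between T = 328.7 (H_out = 5.580) and T = 329.6 (H_out = 6.690) on hF = 6.126 gives T ≈ 329.1 K, at which ψ = 0.21.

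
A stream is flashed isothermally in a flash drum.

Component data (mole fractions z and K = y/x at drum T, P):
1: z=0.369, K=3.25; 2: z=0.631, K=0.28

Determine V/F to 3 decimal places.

Iterate (Newton) starting at V/F = 0.5:
  V/F = 0.500: g = -0.3192, g' = -1.212 → V/F = 0.237
  V/F = 0.237: g = -0.0059, g' = -1.271 → V/F = 0.232
Converged at V/F = 0.232.

V/F = 0.232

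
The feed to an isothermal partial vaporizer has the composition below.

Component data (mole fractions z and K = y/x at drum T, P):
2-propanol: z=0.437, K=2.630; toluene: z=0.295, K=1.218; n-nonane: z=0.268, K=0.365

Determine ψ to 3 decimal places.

Rachford–Rice: g(ψ) = Σ zᵢ(Kᵢ−1)/(1+ψ(Kᵢ−1)) = 0.
Feasibility: ΣzᵢKᵢ = 1.606, Σzᵢ/Kᵢ = 1.143 — both > 1, two phases present.
Newton iteration, ψ⁰ = 0.48:
  ψ = 0.480: g = 0.2131, g' = -0.601 → ψ = 0.835
  ψ = 0.835: g = -0.0060, g' = -0.708 → ψ = 0.826
Converged at ψ = 0.826.

ψ = 0.826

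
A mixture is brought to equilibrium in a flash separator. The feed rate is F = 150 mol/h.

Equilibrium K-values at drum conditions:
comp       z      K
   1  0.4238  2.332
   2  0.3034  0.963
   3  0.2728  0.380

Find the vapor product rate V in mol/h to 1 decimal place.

Let β = V/F and solve Σ zᵢ(Kᵢ−1)/(1+β(Kᵢ−1)) = 0.
g(0) = ΣzᵢKᵢ − 1 = 0.3841 and g(1) = 1 − Σzᵢ/Kᵢ = -0.2147, so a root lies in (0, 1).
Newton–Raphson from β = 0.5:
  β = 0.5000: g = 0.08227, g' = -0.4916 → β = 0.6674
  β = 0.6674: g = -0.00117, g' = -0.5163 → β = 0.6651
Converged at β = 0.6651.
Then V = β·F = 0.6651·150 = 99.8 mol/h and L = F − V = 50.2 mol/h.

V = 99.8 mol/h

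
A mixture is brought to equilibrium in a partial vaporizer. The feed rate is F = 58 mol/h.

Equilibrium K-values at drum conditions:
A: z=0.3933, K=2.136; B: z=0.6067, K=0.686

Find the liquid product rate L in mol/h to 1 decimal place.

L = 16.3 mol/h

Rachford–Rice: g(V/F) = Σ zᵢ(Kᵢ−1)/(1+V/F(Kᵢ−1)) = 0.
g(0) = ΣzᵢKᵢ − 1 = 0.2563 and g(1) = 1 − Σzᵢ/Kᵢ = -0.0685, so a root lies in (0, 1).
Binary case is linear: z₁(K₁−1)(1+V/F(K₂−1)) + z₂(K₂−1)(1+V/F(K₁−1)) = 0
⇒ V/F = [z₁(K₁−1)+z₂(K₂−1)] / [−(K₁−1)(K₂−1)] = 0.25629/0.35670 = 0.7185
Then V = V/F·F = 0.7185·58 = 41.7 mol/h and L = F − V = 16.3 mol/h.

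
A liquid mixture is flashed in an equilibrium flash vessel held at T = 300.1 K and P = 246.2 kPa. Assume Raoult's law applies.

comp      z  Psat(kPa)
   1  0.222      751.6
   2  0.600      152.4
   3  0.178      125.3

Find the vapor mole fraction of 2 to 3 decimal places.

Raoult's law: Kᵢ = Pᵢˢᵃᵗ/P = Pᵢˢᵃᵗ/246.2.
  K_1 = 751.6/246.2 = 3.05280, K_2 = 152.4/246.2 = 0.61901, K_3 = 125.3/246.2 = 0.50894
Material balance + equilibrium reduce to Σ zᵢ(Kᵢ−1)/(1+ψ(Kᵢ−1)) = 0.
g(0) = ΣzᵢKᵢ − 1 = 0.140 and g(1) = 1 − Σzᵢ/Kᵢ = -0.392, so a root lies in (0, 1).
Iterate (Newton) starting at ψ = 0.61:
  ψ = 0.610: g = -0.2203, g' = -0.420 → ψ = 0.085
  ψ = 0.085: g = 0.0603, g' = -0.817 → ψ = 0.159
  ψ = 0.159: g = 0.0054, g' = -0.681 → ψ = 0.167
Converged at ψ = 0.167.
Compositions from xᵢ = zᵢ/(1+ψ(Kᵢ−1)), yᵢ = Kᵢxᵢ:
  1: x = 0.165, y = 0.505
  2: x = 0.641, y = 0.397
  3: x = 0.194, y = 0.099

y_2 = 0.397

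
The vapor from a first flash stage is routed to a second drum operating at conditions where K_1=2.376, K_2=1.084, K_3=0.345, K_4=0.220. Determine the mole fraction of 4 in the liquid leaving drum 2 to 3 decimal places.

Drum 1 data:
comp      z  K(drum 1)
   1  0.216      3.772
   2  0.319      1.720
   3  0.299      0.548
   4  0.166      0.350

Drum 1:
Material balance + equilibrium reduce to Σ zᵢ(Kᵢ−1)/(1+ψ₁(Kᵢ−1)) = 0.
g(0) = ΣzᵢKᵢ − 1 = 0.585 and g(1) = 1 − Σzᵢ/Kᵢ = -0.263, so a root lies in (0, 1).
Newton iteration, ψ₁⁰ = 0.67:
  ψ₁ = 0.670: g = -0.0205, g' = -0.624 → ψ₁ = 0.637
Converged at ψ₁ = 0.637.
Drum-1 compositions:
  1: x = 0.078, y = 0.295
  2: x = 0.219, y = 0.376
  3: x = 0.420, y = 0.230
  4: x = 0.283, y = 0.099
Drum-2 feed = drum-1 vapor: z₂ = (0.2946, 0.3762, 0.2301, 0.0992).
Drum 2:
Let ψ₂ = V/F and solve Σ zᵢ(Kᵢ−1)/(1+ψ₂(Kᵢ−1)) = 0.
g(0) = ΣzᵢKᵢ − 1 = 0.209 and g(1) = 1 − Σzᵢ/Kᵢ = -0.589, so a root lies in (0, 1).
Newton iteration, ψ₂⁰ = 0.5:
  ψ₂ = 0.500: g = -0.0805, g' = -0.579 → ψ₂ = 0.361
  ψ₂ = 0.361: g = -0.0035, g' = -0.538 → ψ₂ = 0.354
Converged at ψ₂ = 0.354.
  1: x = 0.198, y = 0.471
  2: x = 0.365, y = 0.396
  3: x = 0.300, y = 0.103
  4: x = 0.137, y = 0.030

x_4 (drum 2) = 0.137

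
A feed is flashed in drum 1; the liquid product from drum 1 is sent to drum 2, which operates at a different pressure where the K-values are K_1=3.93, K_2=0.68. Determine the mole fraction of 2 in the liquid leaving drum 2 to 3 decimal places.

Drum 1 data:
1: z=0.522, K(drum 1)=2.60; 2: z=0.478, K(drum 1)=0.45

Drum 1:
Rachford–Rice: g(ψ₁) = Σ zᵢ(Kᵢ−1)/(1+ψ₁(Kᵢ−1)) = 0.
Check two-phase: ΣzᵢKᵢ = 1.572 > 1 and Σzᵢ/Kᵢ = 1.263 > 1, so g(0) = 0.572 > 0 and g(1) = -0.263 < 0.
Binary case is linear: z₁(K₁−1)(1+ψ₁(K₂−1)) + z₂(K₂−1)(1+ψ₁(K₁−1)) = 0
⇒ ψ₁ = [z₁(K₁−1)+z₂(K₂−1)] / [−(K₁−1)(K₂−1)] = 0.5723/0.8800 = 0.650
Drum-1 compositions:
  1: x = 0.256, y = 0.665
  2: x = 0.744, y = 0.335
Drum-2 feed = drum-1 liquid: z₂ = (0.2558, 0.7442).
Drum 2:
Rachford–Rice: g(ψ₂) = Σ zᵢ(Kᵢ−1)/(1+ψ₂(Kᵢ−1)) = 0.
Check two-phase: ΣzᵢKᵢ = 1.511 > 1 and Σzᵢ/Kᵢ = 1.159 > 1, so g(0) = 0.511 > 0 and g(1) = -0.159 < 0.
Newton–Raphson from ψ₂ = 0.32:
  ψ₂ = 0.320: g = 0.1215, g' = -0.680 → ψ₂ = 0.499
  ψ₂ = 0.499: g = 0.0211, g' = -0.470 → ψ₂ = 0.544
  ψ₂ = 0.544: g = 0.0007, g' = -0.438 → ψ₂ = 0.545
Converged at ψ₂ = 0.545.
  1: x = 0.098, y = 0.387
  2: x = 0.902, y = 0.613

x_2 (drum 2) = 0.902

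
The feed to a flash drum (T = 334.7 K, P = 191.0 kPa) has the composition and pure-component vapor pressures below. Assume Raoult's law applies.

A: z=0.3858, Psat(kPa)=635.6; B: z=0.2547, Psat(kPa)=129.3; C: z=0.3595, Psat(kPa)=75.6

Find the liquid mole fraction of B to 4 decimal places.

x_B = 0.3046

Raoult's law: Kᵢ = Pᵢˢᵃᵗ/P = Pᵢˢᵃᵗ/191.0.
  K_A = 635.6/191.0 = 3.327749, K_B = 129.3/191.0 = 0.676963, K_C = 75.6/191.0 = 0.395812
Iterate (Newton) starting at ψ = 0.6:
  ψ = 0.6000: g = -0.06807, g' = -0.7278 → ψ = 0.5065
  ψ = 0.5065: g = 0.00080, g' = -0.7508 → ψ = 0.5075
Converged at ψ = 0.5075.
Compositions from xᵢ = zᵢ/(1+ψ(Kᵢ−1)), yᵢ = Kᵢxᵢ:
  A: x = 0.1769, y = 0.5885
  B: x = 0.3046, y = 0.2062
  C: x = 0.5185, y = 0.2052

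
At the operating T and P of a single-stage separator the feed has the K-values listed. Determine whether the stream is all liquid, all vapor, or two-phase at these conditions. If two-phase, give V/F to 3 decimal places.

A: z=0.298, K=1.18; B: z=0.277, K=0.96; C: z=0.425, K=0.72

all liquid

ΣzᵢKᵢ = 0.924; Σzᵢ/Kᵢ = 1.131.
Since ΣzᵢKᵢ < 1 the mixture is below its bubble point — single liquid phase.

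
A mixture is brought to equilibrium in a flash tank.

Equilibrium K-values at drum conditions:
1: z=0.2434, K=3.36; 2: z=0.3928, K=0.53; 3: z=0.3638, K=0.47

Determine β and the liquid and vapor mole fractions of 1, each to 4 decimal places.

Material balance + equilibrium reduce to Σ zᵢ(Kᵢ−1)/(1+β(Kᵢ−1)) = 0.
Feasibility: ΣzᵢKᵢ = 1.1970, Σzᵢ/Kᵢ = 1.5876 — both > 1, two phases present.
Iterate (Newton) starting at β = 0.38:
  β = 0.3800: g = -0.16336, g' = -0.6656 → β = 0.1346
  β = 0.1346: g = 0.03125, g' = -0.9982 → β = 0.1659
  β = 0.1659: g = 0.00118, g' = -0.9250 → β = 0.1672
Converged at β = 0.1672.
Compositions from xᵢ = zᵢ/(1+β(Kᵢ−1)), yᵢ = Kᵢxᵢ:
  1: x = 0.1745, y = 0.5865
  2: x = 0.4263, y = 0.2259
  3: x = 0.3992, y = 0.1876

β = 0.1672, x_1 = 0.1745, y_1 = 0.5865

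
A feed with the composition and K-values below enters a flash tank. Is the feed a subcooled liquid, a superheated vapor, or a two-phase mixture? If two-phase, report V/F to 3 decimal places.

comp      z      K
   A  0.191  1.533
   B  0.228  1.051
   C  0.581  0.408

subcooled liquid

ΣzᵢKᵢ = 0.769; Σzᵢ/Kᵢ = 1.766.
Since ΣzᵢKᵢ < 1 the mixture is below its bubble point — single liquid phase.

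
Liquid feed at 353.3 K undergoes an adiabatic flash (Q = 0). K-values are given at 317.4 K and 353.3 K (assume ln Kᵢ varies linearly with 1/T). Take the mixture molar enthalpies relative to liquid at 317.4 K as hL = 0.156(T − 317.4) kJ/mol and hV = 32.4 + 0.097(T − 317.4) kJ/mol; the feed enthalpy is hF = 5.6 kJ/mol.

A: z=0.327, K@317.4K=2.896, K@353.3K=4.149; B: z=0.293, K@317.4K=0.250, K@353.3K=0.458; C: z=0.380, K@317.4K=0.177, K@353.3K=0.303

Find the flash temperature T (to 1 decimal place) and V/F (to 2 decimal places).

T = 326.9 K, V/F = 0.13

Adiabatic flash: solve Rachford–Rice at each trial T, then check hF = ψ·hV(T) + (1−ψ)·hL(T).
  T = 317.4 K: K = (2.896, 0.250, 0.177), RR gives ψ = 0.058, H_out = 1.889 kJ/mol
  T = 353.3 K: K = (4.149, 0.458, 0.303), RR gives ψ = 0.304, H_out = 14.804 kJ/mol
  T = 335.4 K: K = (3.502, 0.344, 0.235), RR gives ψ = 0.186, H_out = 8.649 kJ/mol
  T = 326.4 K: K = (3.193, 0.295, 0.205), RR gives ψ = 0.125, H_out = 5.401 kJ/mol
  T = 330.9 K: K = (3.346, 0.319, 0.220), RR gives ψ = 0.156, H_out = 7.049 kJ/mol
  T = 328.6 K: K = (3.267, 0.306, 0.212), RR gives ψ = 0.141, H_out = 6.214 kJ/mol
Linear interpolation between T = 326.4 (H_out = 5.401) and T = 328.6 (H_out = 6.214) on hF = 5.6 gives T ≈ 326.9 K, at which ψ = 0.13.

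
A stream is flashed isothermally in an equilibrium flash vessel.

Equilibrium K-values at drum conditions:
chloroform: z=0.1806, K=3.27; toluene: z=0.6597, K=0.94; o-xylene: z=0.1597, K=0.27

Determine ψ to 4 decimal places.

ψ = 0.4227

Let ψ = V/F and solve Σ zᵢ(Kᵢ−1)/(1+ψ(Kᵢ−1)) = 0.
Check two-phase: ΣzᵢKᵢ = 1.2538 > 1 and Σzᵢ/Kᵢ = 1.3485 > 1, so g(0) = 0.2538 > 0 and g(1) = -0.3485 < 0.
Newton iteration, ψ⁰ = 0.36:
  ψ = 0.3600: g = 0.02700, g' = -0.4409 → ψ = 0.4213
  ψ = 0.4213: g = 0.00061, g' = -0.4231 → ψ = 0.4227
Converged at ψ = 0.4227.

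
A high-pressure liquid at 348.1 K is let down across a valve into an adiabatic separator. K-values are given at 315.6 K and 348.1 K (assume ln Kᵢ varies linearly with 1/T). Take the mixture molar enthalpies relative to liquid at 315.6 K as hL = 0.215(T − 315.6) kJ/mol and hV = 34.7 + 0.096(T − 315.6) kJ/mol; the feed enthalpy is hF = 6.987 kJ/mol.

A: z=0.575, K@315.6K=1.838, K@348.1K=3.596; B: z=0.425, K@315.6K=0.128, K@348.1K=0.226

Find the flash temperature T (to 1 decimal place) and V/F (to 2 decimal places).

T = 317.2 K, V/F = 0.19

Adiabatic flash: solve Rachford–Rice at each trial T, then check hF = ψ·hV(T) + (1−ψ)·hL(T).
  T = 315.6 K: K = (1.838, 0.128), RR gives ψ = 0.152, H_out = 5.283 kJ/mol
  T = 348.1 K: K = (3.596, 0.226), RR gives ψ = 0.579, H_out = 24.845 kJ/mol
  T = 331.9 K: K = (2.616, 0.173), RR gives ψ = 0.432, H_out = 17.657 kJ/mol
  T = 323.8 K: K = (2.205, 0.149), RR gives ψ = 0.323, H_out = 12.664 kJ/mol
  T = 319.7 K: K = (2.015, 0.138), RR gives ψ = 0.249, H_out = 9.395 kJ/mol
  T = 317.6 K: K = (1.923, 0.133), RR gives ψ = 0.203, H_out = 7.419 kJ/mol
Linear interpolation between T = 315.6 (H_out = 5.283) and T = 317.6 (H_out = 7.419) on hF = 6.987 gives T ≈ 317.2 K, at which ψ = 0.19.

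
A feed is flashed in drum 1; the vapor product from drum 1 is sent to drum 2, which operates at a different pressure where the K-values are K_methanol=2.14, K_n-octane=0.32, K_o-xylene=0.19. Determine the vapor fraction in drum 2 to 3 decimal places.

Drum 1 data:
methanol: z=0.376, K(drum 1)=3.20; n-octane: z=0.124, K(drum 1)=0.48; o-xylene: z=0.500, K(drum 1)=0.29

V/F (drum 2) = 0.744

Drum 1:
Let ψ₁ = V/F and solve Σ zᵢ(Kᵢ−1)/(1+ψ₁(Kᵢ−1)) = 0.
g(0) = ΣzᵢKᵢ − 1 = 0.408 and g(1) = 1 − Σzᵢ/Kᵢ = -1.100, so a root lies in (0, 1).
Iterate (Newton) starting at ψ₁ = 0.54:
  ψ₁ = 0.540: g = -0.2873, g' = -1.108 → ψ₁ = 0.281
  ψ₁ = 0.281: g = -0.0074, g' = -1.135 → ψ₁ = 0.274
Converged at ψ₁ = 0.274.
Drum-1 compositions:
  methanol: x = 0.235, y = 0.751
  n-octane: x = 0.145, y = 0.069
  o-xylene: x = 0.621, y = 0.180
Drum-2 feed = drum-1 vapor: z₂ = (0.7505, 0.0694, 0.1800).
Drum 2:
Let ψ₂ = V/F and solve Σ zᵢ(Kᵢ−1)/(1+ψ₂(Kᵢ−1)) = 0.
Check two-phase: ΣzᵢKᵢ = 1.663 > 1 and Σzᵢ/Kᵢ = 1.515 > 1, so g(0) = 0.663 > 0 and g(1) = -0.515 < 0.
Iterate (Newton) starting at ψ₂ = 0.5:
  ψ₂ = 0.500: g = 0.2284, g' = -0.803 → ψ₂ = 0.784
  ψ₂ = 0.784: g = -0.0494, g' = -1.308 → ψ₂ = 0.747
  ψ₂ = 0.747: g = -0.0026, g' = -1.173 → ψ₂ = 0.744
Converged at ψ₂ = 0.744.
  methanol: x = 0.406, y = 0.869
  n-octane: x = 0.141, y = 0.045
  o-xylene: x = 0.453, y = 0.086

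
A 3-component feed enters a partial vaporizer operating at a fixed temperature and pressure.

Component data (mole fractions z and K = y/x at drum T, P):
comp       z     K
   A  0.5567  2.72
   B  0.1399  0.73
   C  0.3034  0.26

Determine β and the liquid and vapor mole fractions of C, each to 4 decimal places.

β = 0.6233, x_C = 0.5631, y_C = 0.1464

Newton–Raphson from β = 0.61:
  β = 0.6100: g = 0.01279, g' = -0.9589 → β = 0.6233
Converged at β = 0.6233.
Compositions from xᵢ = zᵢ/(1+β(Kᵢ−1)), yᵢ = Kᵢxᵢ:
  A: x = 0.2687, y = 0.7308
  B: x = 0.1682, y = 0.1228
  C: x = 0.5631, y = 0.1464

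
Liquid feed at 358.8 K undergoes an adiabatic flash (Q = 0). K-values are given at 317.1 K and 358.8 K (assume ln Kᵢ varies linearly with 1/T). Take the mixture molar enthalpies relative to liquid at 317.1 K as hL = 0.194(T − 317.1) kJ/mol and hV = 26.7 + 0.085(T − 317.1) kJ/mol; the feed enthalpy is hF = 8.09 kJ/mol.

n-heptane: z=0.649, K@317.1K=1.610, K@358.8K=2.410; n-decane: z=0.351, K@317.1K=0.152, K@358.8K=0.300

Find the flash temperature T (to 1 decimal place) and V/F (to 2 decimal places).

T = 321.9 K, V/F = 0.27

Adiabatic flash: solve Rachford–Rice at each trial T, then check hF = ψ·hV(T) + (1−ψ)·hL(T).
  T = 317.1 K: K = (1.610, 0.152), RR gives ψ = 0.190, H_out = 5.071 kJ/mol
  T = 358.8 K: K = (2.410, 0.300), RR gives ψ = 0.678, H_out = 23.115 kJ/mol
  T = 338.0 K: K = (1.995, 0.218), RR gives ψ = 0.478, H_out = 15.718 kJ/mol
  T = 327.6 K: K = (1.799, 0.183), RR gives ψ = 0.356, H_out = 11.126 kJ/mol
  T = 322.4 K: K = (1.705, 0.167), RR gives ψ = 0.281, H_out = 8.375 kJ/mol
  T = 319.8 K: K = (1.658, 0.160), RR gives ψ = 0.239, H_out = 6.830 kJ/mol
  T = 321.1 K: K = (1.681, 0.163), RR gives ψ = 0.261, H_out = 7.619 kJ/mol
Linear interpolation between T = 321.1 (H_out = 7.619) and T = 322.4 (H_out = 8.375) on hF = 8.09 gives T ≈ 321.9 K, at which ψ = 0.27.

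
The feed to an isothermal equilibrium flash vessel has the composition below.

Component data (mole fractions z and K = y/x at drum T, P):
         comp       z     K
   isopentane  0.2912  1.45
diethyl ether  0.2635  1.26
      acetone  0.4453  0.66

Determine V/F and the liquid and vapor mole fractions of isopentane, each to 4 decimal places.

V/F = 0.3831, x_isopentane = 0.2484, y_isopentane = 0.3602

Material balance + equilibrium reduce to Σ zᵢ(Kᵢ−1)/(1+V/F(Kᵢ−1)) = 0.
Check two-phase: ΣzᵢKᵢ = 1.0481 > 1 and Σzᵢ/Kᵢ = 1.0847 > 1, so g(0) = 0.0481 > 0 and g(1) = -0.0847 < 0.
Iterate (Newton) starting at V/F = 0.67:
  V/F = 0.6700: g = -0.03704, g' = -0.1341 → V/F = 0.3937
  V/F = 0.3937: g = -0.00134, g' = -0.1258 → V/F = 0.3831
Converged at V/F = 0.3831.
Compositions from xᵢ = zᵢ/(1+V/F(Kᵢ−1)), yᵢ = Kᵢxᵢ:
  isopentane: x = 0.2484, y = 0.3602
  diethyl ether: x = 0.2396, y = 0.3019
  acetone: x = 0.5120, y = 0.3379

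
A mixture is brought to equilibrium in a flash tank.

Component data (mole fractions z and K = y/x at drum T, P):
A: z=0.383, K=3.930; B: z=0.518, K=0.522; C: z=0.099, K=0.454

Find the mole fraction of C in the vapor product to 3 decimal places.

Rachford–Rice: g(β) = Σ zᵢ(Kᵢ−1)/(1+β(Kᵢ−1)) = 0.
Feasibility: ΣzᵢKᵢ = 1.821, Σzᵢ/Kᵢ = 1.308 — both > 1, two phases present.
Iterate (Newton) starting at β = 0.56:
  β = 0.560: g = 0.0090, g' = -0.753 → β = 0.572
Converged at β = 0.572.
Compositions from xᵢ = zᵢ/(1+β(Kᵢ−1)), yᵢ = Kᵢxᵢ:
  A: x = 0.143, y = 0.563
  B: x = 0.713, y = 0.372
  C: x = 0.144, y = 0.065

y_C = 0.065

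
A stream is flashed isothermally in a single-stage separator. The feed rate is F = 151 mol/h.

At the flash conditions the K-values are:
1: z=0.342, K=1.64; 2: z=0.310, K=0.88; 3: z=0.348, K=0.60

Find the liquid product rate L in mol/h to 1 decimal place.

Material balance + equilibrium reduce to Σ zᵢ(Kᵢ−1)/(1+β(Kᵢ−1)) = 0.
Check two-phase: ΣzᵢKᵢ = 1.042 > 1 and Σzᵢ/Kᵢ = 1.141 > 1, so g(0) = 0.042 > 0 and g(1) = -0.141 < 0.
Newton–Raphson from β = 0.31:
  β = 0.310: g = -0.0149, g' = -0.175 → β = 0.225
  β = 0.225: g = 0.0002, g' = -0.179 → β = 0.226
Converged at β = 0.226.
Then V = β·F = 0.2257·151 = 34.1 mol/h and L = F − V = 116.9 mol/h.

L = 116.9 mol/h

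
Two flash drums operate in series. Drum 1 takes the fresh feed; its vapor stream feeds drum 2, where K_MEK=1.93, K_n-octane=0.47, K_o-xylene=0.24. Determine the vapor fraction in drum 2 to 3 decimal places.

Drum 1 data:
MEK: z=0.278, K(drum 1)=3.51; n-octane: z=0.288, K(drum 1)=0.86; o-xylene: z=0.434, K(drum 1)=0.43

Drum 1:
Rachford–Rice: g(ψ₁) = Σ zᵢ(Kᵢ−1)/(1+ψ₁(Kᵢ−1)) = 0.
g(0) = ΣzᵢKᵢ − 1 = 0.410 and g(1) = 1 − Σzᵢ/Kᵢ = -0.423, so a root lies in (0, 1).
Newton–Raphson from ψ₁ = 0.5:
  ψ₁ = 0.500: g = -0.0799, g' = -0.627 → ψ₁ = 0.373
  ψ₁ = 0.373: g = 0.0040, g' = -0.701 → ψ₁ = 0.378
Converged at ψ₁ = 0.378.
Drum-1 compositions:
  MEK: x = 0.143, y = 0.501
  n-octane: x = 0.304, y = 0.262
  o-xylene: x = 0.553, y = 0.238
Drum-2 feed = drum-1 vapor: z₂ = (0.5006, 0.2615, 0.2379).
Drum 2:
Let ψ₂ = V/F and solve Σ zᵢ(Kᵢ−1)/(1+ψ₂(Kᵢ−1)) = 0.
g(0) = ΣzᵢKᵢ − 1 = 0.146 and g(1) = 1 − Σzᵢ/Kᵢ = -0.807, so a root lies in (0, 1).
Iterate (Newton) starting at ψ₂ = 0.5:
  ψ₂ = 0.500: g = -0.1625, g' = -0.695 → ψ₂ = 0.266
  ψ₂ = 0.266: g = -0.0150, g' = -0.594 → ψ₂ = 0.241
Converged at ψ₂ = 0.241.
  MEK: x = 0.409, y = 0.789
  n-octane: x = 0.300, y = 0.141
  o-xylene: x = 0.291, y = 0.070

V/F (drum 2) = 0.241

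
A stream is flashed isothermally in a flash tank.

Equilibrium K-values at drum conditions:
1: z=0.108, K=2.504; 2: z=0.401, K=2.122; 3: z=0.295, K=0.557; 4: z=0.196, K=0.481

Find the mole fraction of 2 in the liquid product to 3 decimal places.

x_2 = 0.230

Let β = V/F and solve Σ zᵢ(Kᵢ−1)/(1+β(Kᵢ−1)) = 0.
Check two-phase: ΣzᵢKᵢ = 1.380 > 1 and Σzᵢ/Kᵢ = 1.169 > 1, so g(0) = 0.380 > 0 and g(1) = -0.169 < 0.
Iterate (Newton) starting at β = 0.63:
  β = 0.630: g = 0.0146, g' = -0.466 → β = 0.661
Converged at β = 0.661.
Compositions from xᵢ = zᵢ/(1+β(Kᵢ−1)), yᵢ = Kᵢxᵢ:
  1: x = 0.054, y = 0.136
  2: x = 0.230, y = 0.488
  3: x = 0.417, y = 0.232
  4: x = 0.298, y = 0.144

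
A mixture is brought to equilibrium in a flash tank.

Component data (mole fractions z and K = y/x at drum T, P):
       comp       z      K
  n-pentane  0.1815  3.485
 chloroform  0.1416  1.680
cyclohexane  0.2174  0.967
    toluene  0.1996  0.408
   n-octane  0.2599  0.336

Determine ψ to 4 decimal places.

Rachford–Rice: g(ψ) = Σ zᵢ(Kᵢ−1)/(1+ψ(Kᵢ−1)) = 0.
Feasibility: ΣzᵢKᵢ = 1.2494, Σzᵢ/Kᵢ = 1.6239 — both > 1, two phases present.
Iterate (Newton) starting at ψ = 0.5:
  ψ = 0.5000: g = -0.16050, g' = -0.6575 → ψ = 0.2559
  ψ = 0.2559: g = 0.00332, g' = -0.7300 → ψ = 0.2605
Converged at ψ = 0.2605.

ψ = 0.2605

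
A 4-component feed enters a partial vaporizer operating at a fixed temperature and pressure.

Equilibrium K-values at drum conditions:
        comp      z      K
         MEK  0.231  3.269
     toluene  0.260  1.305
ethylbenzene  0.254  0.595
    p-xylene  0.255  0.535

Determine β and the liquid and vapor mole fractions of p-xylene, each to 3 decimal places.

Newton iteration, β⁰ = 0.35:
  β = 0.350: g = 0.1023, g' = -0.524 → β = 0.545
  β = 0.545: g = 0.0115, g' = -0.423 → β = 0.572
Converged at β = 0.572.
Compositions from xᵢ = zᵢ/(1+β(Kᵢ−1)), yᵢ = Kᵢxᵢ:
  MEK: x = 0.100, y = 0.328
  toluene: x = 0.221, y = 0.289
  ethylbenzene: x = 0.331, y = 0.197
  p-xylene: x = 0.348, y = 0.186

β = 0.572, x_p-xylene = 0.348, y_p-xylene = 0.186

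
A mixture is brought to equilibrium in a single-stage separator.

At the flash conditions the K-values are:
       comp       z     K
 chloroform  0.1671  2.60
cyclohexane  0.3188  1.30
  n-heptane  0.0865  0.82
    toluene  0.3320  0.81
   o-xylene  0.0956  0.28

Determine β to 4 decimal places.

β = 0.6248

Material balance + equilibrium reduce to Σ zᵢ(Kᵢ−1)/(1+β(Kᵢ−1)) = 0.
Check two-phase: ΣzᵢKᵢ = 1.2155 > 1 and Σzᵢ/Kᵢ = 1.1663 > 1, so g(0) = 0.2155 > 0 and g(1) = -0.1663 < 0.
Iterate (Newton) starting at β = 0.42:
  β = 0.4200: g = 0.06078, g' = -0.2949 → β = 0.6261
  β = 0.6261: g = -0.00039, g' = -0.3104 → β = 0.6248
Converged at β = 0.6248.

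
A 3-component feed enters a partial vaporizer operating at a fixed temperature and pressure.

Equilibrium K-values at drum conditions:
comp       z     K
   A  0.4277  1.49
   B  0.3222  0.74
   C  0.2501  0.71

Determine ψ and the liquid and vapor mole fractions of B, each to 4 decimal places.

ψ = 0.3975, x_B = 0.3593, y_B = 0.2659

Material balance + equilibrium reduce to Σ zᵢ(Kᵢ−1)/(1+ψ(Kᵢ−1)) = 0.
g(0) = ΣzᵢKᵢ − 1 = 0.0533 and g(1) = 1 − Σzᵢ/Kᵢ = -0.0747, so a root lies in (0, 1).
Newton–Raphson from ψ = 0.5:
  ψ = 0.5000: g = -0.01279, g' = -0.1238 → ψ = 0.3967
  ψ = 0.3967: g = 0.00010, g' = -0.1259 → ψ = 0.3975
Converged at ψ = 0.3975.
Compositions from xᵢ = zᵢ/(1+ψ(Kᵢ−1)), yᵢ = Kᵢxᵢ:
  A: x = 0.3580, y = 0.5334
  B: x = 0.3593, y = 0.2659
  C: x = 0.2827, y = 0.2007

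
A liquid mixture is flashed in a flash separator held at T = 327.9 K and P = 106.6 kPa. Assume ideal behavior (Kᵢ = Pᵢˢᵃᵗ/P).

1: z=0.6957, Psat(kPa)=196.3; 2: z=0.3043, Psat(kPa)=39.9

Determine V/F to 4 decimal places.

V/F = 0.7502

Raoult's law: Kᵢ = Pᵢˢᵃᵗ/P = Pᵢˢᵃᵗ/106.6.
  K_1 = 196.3/106.6 = 1.841463, K_2 = 39.9/106.6 = 0.374296
Rachford–Rice: g(V/F) = Σ zᵢ(Kᵢ−1)/(1+V/F(Kᵢ−1)) = 0.
g(0) = ΣzᵢKᵢ − 1 = 0.3950 and g(1) = 1 − Σzᵢ/Kᵢ = -0.1908, so a root lies in (0, 1).
Binary case is linear: z₁(K₁−1)(1+V/F(K₂−1)) + z₂(K₂−1)(1+V/F(K₁−1)) = 0
⇒ V/F = [z₁(K₁−1)+z₂(K₂−1)] / [−(K₁−1)(K₂−1)] = 0.39500/0.52651 = 0.7502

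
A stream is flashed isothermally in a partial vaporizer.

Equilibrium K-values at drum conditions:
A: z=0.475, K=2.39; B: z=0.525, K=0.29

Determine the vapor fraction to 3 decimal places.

Binary case is linear: z₁(K₁−1)(1+ψ(K₂−1)) + z₂(K₂−1)(1+ψ(K₁−1)) = 0
⇒ ψ = [z₁(K₁−1)+z₂(K₂−1)] / [−(K₁−1)(K₂−1)] = 0.2875/0.9869 = 0.291

ψ = 0.291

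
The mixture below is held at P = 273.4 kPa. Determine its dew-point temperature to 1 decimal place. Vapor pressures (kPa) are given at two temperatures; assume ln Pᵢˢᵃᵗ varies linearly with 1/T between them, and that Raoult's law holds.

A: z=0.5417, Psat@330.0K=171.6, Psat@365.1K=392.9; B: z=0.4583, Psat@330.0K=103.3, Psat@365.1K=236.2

T = 360.6 K

Dew-point temperature: Σzᵢ·P/Pᵢˢᵃᵗ(T) = 1. Interpolate ln Pᵢˢᵃᵗ = aᵢ + bᵢ/T.
  T = 330.0 K: ΣzᵢP/Pᵢˢᵃᵗ = 2.0760
  T = 365.1 K: ΣzᵢP/Pᵢˢᵃᵗ = 0.9074
  T = 347.6 K: ΣzᵢP/Pᵢˢᵃᵗ = 1.3426
  T = 356.4 K: ΣzᵢP/Pᵢˢᵃᵗ = 1.0972
  T = 360.8 K: ΣzᵢP/Pᵢˢᵃᵗ = 0.9956
  T = 358.6 K: ΣzᵢP/Pᵢˢᵃᵗ = 1.0449
Interpolating between 358.6 K and 360.8 K gives T ≈ 360.6 K.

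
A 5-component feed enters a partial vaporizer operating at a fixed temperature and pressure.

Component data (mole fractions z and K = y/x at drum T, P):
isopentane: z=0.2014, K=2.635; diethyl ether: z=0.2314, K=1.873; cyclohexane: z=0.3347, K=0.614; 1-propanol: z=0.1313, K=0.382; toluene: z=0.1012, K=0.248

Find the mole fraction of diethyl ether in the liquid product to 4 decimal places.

x_diethyl ether = 0.1756

Rachford–Rice: g(V/F) = Σ zᵢ(Kᵢ−1)/(1+V/F(Kᵢ−1)) = 0.
g(0) = ΣzᵢKᵢ − 1 = 0.2449 and g(1) = 1 − Σzᵢ/Kᵢ = -0.4969, so a root lies in (0, 1).
Newton–Raphson from V/F = 0.62:
  V/F = 0.6200: g = -0.14937, g' = -0.6259 → V/F = 0.3813
  V/F = 0.3813: g = -0.00997, g' = -0.5704 → V/F = 0.3639
Converged at V/F = 0.3639.
Compositions from xᵢ = zᵢ/(1+V/F(Kᵢ−1)), yᵢ = Kᵢxᵢ:
  isopentane: x = 0.1263, y = 0.3327
  diethyl ether: x = 0.1756, y = 0.3289
  cyclohexane: x = 0.3894, y = 0.2391
  1-propanol: x = 0.1694, y = 0.0647
  toluene: x = 0.1393, y = 0.0346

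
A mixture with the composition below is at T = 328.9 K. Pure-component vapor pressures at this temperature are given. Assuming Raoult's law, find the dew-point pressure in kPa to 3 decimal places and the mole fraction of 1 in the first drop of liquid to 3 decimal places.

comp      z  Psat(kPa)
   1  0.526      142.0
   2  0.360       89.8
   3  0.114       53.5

Pdew = 101.585 kPa, x_1 = 0.376

At the dew point ψ → 1, so Σzᵢ/Kᵢ = 1 with Kᵢ = Pᵢˢᵃᵗ/P ⇒ 1/P = Σzᵢ/Pᵢˢᵃᵗ.
1/P = 0.526/142.0 + 0.360/89.8 + 0.114/53.5 = 0.009844 ⇒ P = 101.585 kPa
xᵢ = zᵢP/Pᵢˢᵃᵗ ⇒ x_1 = 0.526·101.585/142.0 = 0.376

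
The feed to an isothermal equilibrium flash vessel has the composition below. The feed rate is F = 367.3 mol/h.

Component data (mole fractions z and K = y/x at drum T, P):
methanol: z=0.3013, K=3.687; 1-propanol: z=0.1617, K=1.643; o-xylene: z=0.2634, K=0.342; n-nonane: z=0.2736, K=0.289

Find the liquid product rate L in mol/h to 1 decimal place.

L = 232.5 mol/h

Newton iteration, ψ⁰ = 0.5:
  ψ = 0.5000: g = -0.13599, g' = -1.0206 → ψ = 0.3668
  ψ = 0.3668: g = 0.00028, g' = -1.0468 → ψ = 0.3670
Converged at ψ = 0.3670.
Then V = ψ·F = 0.3670·367.3 = 134.8 mol/h and L = F − V = 232.5 mol/h.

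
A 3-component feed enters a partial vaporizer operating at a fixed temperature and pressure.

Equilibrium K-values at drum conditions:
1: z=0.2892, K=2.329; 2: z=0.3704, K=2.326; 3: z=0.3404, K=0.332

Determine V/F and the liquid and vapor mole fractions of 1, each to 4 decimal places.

V/F = 0.7310, x_1 = 0.1467, y_1 = 0.3416

Material balance + equilibrium reduce to Σ zᵢ(Kᵢ−1)/(1+V/F(Kᵢ−1)) = 0.
Check two-phase: ΣzᵢKᵢ = 1.6481 > 1 and Σzᵢ/Kᵢ = 1.3087 > 1, so g(0) = 0.6481 > 0 and g(1) = -0.3087 < 0.
Iterate (Newton) starting at V/F = 0.5:
  V/F = 0.5000: g = 0.18483, g' = -0.7623 → V/F = 0.7425
  V/F = 0.7425: g = -0.01018, g' = -0.8927 → V/F = 0.7311
  V/F = 0.7311: g = -0.00008, g' = -0.8795 → V/F = 0.7310
Converged at V/F = 0.7310.
Compositions from xᵢ = zᵢ/(1+V/F(Kᵢ−1)), yᵢ = Kᵢxᵢ:
  1: x = 0.1467, y = 0.3416
  2: x = 0.1881, y = 0.4375
  3: x = 0.6652, y = 0.2209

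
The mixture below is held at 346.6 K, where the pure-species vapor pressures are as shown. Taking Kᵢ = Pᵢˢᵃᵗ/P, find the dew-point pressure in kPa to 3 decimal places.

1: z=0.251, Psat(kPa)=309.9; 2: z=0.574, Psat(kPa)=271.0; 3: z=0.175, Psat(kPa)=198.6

At the dew point ψ → 1, so Σzᵢ/Kᵢ = 1 with Kᵢ = Pᵢˢᵃᵗ/P ⇒ 1/P = Σzᵢ/Pᵢˢᵃᵗ.
1/P = 0.251/309.9 + 0.574/271.0 + 0.175/198.6 = 0.003809 ⇒ P = 262.523 kPa

Pdew = 262.523 kPa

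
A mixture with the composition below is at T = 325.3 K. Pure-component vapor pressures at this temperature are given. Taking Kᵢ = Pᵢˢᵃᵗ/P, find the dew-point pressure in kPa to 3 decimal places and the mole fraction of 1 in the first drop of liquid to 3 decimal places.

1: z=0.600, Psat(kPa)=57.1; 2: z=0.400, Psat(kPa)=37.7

At the dew point ψ → 1, so Σzᵢ/Kᵢ = 1 with Kᵢ = Pᵢˢᵃᵗ/P ⇒ 1/P = Σzᵢ/Pᵢˢᵃᵗ.
1/P = 0.600/57.1 + 0.400/37.7 = 0.021118 ⇒ P = 47.353 kPa
xᵢ = zᵢP/Pᵢˢᵃᵗ ⇒ x_1 = 0.600·47.353/57.1 = 0.498

Pdew = 47.353 kPa, x_1 = 0.498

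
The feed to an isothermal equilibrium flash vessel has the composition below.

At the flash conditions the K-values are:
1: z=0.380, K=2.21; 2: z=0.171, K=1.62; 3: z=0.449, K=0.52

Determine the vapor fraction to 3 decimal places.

ψ = 0.696

Rachford–Rice: g(ψ) = Σ zᵢ(Kᵢ−1)/(1+ψ(Kᵢ−1)) = 0.
Check two-phase: ΣzᵢKᵢ = 1.350 > 1 and Σzᵢ/Kᵢ = 1.141 > 1, so g(0) = 0.350 > 0 and g(1) = -0.141 < 0.
Iterate (Newton) starting at ψ = 0.32:
  ψ = 0.320: g = 0.1653, g' = -0.479 → ψ = 0.665
  ψ = 0.665: g = 0.0133, g' = -0.427 → ψ = 0.696
Converged at ψ = 0.696.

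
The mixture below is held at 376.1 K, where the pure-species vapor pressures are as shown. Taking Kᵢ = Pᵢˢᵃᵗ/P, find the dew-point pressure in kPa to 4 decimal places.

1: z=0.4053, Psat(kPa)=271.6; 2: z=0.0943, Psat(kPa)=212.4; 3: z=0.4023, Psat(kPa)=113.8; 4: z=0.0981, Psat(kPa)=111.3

Pdew = 157.4111 kPa

At the dew point ψ → 1, so Σzᵢ/Kᵢ = 1 with Kᵢ = Pᵢˢᵃᵗ/P ⇒ 1/P = Σzᵢ/Pᵢˢᵃᵗ.
1/P = 0.4053/271.6 + 0.0943/212.4 + 0.4023/113.8 + 0.0981/111.3 = 0.0063528 ⇒ P = 157.4111 kPa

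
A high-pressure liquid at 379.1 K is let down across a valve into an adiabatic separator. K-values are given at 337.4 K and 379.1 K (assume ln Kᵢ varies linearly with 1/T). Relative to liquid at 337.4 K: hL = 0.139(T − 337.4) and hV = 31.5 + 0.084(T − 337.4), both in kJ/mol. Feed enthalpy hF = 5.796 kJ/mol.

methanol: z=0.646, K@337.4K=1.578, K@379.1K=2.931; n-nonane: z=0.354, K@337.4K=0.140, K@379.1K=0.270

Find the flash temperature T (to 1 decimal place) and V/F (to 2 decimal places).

Adiabatic flash: solve Rachford–Rice at each trial T, then check hF = ψ·hV(T) + (1−ψ)·hL(T).
  T = 337.4 K: K = (1.578, 0.140), RR gives ψ = 0.139, H_out = 4.369 kJ/mol
  T = 379.1 K: K = (2.931, 0.270), RR gives ψ = 0.702, H_out = 26.288 kJ/mol
  T = 358.2 K: K = (2.188, 0.198), RR gives ψ = 0.508, H_out = 18.298 kJ/mol
  T = 347.8 K: K = (1.867, 0.167), RR gives ψ = 0.368, H_out = 12.817 kJ/mol
  T = 342.6 K: K = (1.719, 0.153), RR gives ψ = 0.270, H_out = 9.164 kJ/mol
  T = 340.0 K: K = (1.647, 0.147), RR gives ψ = 0.210, H_out = 6.950 kJ/mol
  T = 338.7 K: K = (1.612, 0.143), RR gives ψ = 0.176, H_out = 5.713 kJ/mol
Linear interpolation between T = 338.7 (H_out = 5.713) and T = 340.0 (H_out = 6.950) on hF = 5.796 gives T ≈ 338.8 K, at which ψ = 0.18.

T = 338.8 K, V/F = 0.18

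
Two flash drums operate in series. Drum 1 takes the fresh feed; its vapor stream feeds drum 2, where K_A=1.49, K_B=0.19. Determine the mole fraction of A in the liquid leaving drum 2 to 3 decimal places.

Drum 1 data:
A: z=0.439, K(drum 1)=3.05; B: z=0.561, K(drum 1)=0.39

Drum 1:
Let ψ₁ = V/F and solve Σ zᵢ(Kᵢ−1)/(1+ψ₁(Kᵢ−1)) = 0.
g(0) = ΣzᵢKᵢ − 1 = 0.558 and g(1) = 1 − Σzᵢ/Kᵢ = -0.582, so a root lies in (0, 1).
Binary case is linear: z₁(K₁−1)(1+ψ₁(K₂−1)) + z₂(K₂−1)(1+ψ₁(K₁−1)) = 0
⇒ ψ₁ = [z₁(K₁−1)+z₂(K₂−1)] / [−(K₁−1)(K₂−1)] = 0.5577/1.2505 = 0.446
Drum-1 compositions:
  A: x = 0.229, y = 0.699
  B: x = 0.771, y = 0.301
Drum-2 feed = drum-1 vapor: z₂ = (0.6994, 0.3006).
Drum 2:
Material balance + equilibrium reduce to Σ zᵢ(Kᵢ−1)/(1+ψ₂(Kᵢ−1)) = 0.
Check two-phase: ΣzᵢKᵢ = 1.099 > 1 and Σzᵢ/Kᵢ = 2.051 > 1, so g(0) = 0.099 > 0 and g(1) = -1.051 < 0.
Binary case is linear: z₁(K₁−1)(1+ψ₂(K₂−1)) + z₂(K₂−1)(1+ψ₂(K₁−1)) = 0
⇒ ψ₂ = [z₁(K₁−1)+z₂(K₂−1)] / [−(K₁−1)(K₂−1)] = 0.0993/0.3969 = 0.250
  A: x = 0.623, y = 0.928
  B: x = 0.377, y = 0.072

x_A (drum 2) = 0.623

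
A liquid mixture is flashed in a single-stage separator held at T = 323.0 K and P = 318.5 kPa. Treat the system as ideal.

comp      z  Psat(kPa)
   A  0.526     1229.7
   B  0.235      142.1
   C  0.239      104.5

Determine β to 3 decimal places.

β = 0.686

Raoult's law: Kᵢ = Pᵢˢᵃᵗ/P = Pᵢˢᵃᵗ/318.5.
  K_A = 1229.7/318.5 = 3.86091, K_B = 142.1/318.5 = 0.44615, K_C = 104.5/318.5 = 0.32810
Rachford–Rice: g(β) = Σ zᵢ(Kᵢ−1)/(1+β(Kᵢ−1)) = 0.
Feasibility: ΣzᵢKᵢ = 2.214, Σzᵢ/Kᵢ = 1.391 — both > 1, two phases present.
Newton iteration, β⁰ = 0.38:
  β = 0.380: g = 0.3405, g' = -1.299 → β = 0.642
  β = 0.642: g = 0.0459, g' = -1.042 → β = 0.686
Converged at β = 0.686.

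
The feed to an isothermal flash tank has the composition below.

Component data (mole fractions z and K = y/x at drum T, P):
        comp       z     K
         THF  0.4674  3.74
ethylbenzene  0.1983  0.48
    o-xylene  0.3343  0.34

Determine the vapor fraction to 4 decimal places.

Newton iteration, ψ⁰ = 0.54:
  ψ = 0.5400: g = 0.03029, g' = -1.0259 → ψ = 0.5695
  ψ = 0.5695: g = 0.00014, g' = -1.0173 → ψ = 0.5697
Converged at ψ = 0.5697.

ψ = 0.5697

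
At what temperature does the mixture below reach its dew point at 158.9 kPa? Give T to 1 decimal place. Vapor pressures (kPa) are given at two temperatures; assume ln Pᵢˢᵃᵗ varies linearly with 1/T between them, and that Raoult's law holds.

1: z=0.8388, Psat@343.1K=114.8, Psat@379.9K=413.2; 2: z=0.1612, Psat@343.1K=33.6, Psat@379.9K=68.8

Dew-point temperature: Σzᵢ·P/Pᵢˢᵃᵗ(T) = 1. Interpolate ln Pᵢˢᵃᵗ = aᵢ + bᵢ/T.
  T = 343.1 K: ΣzᵢP/Pᵢˢᵃᵗ = 1.9234
  T = 379.9 K: ΣzᵢP/Pᵢˢᵃᵗ = 0.6949
  T = 361.5 K: ΣzᵢP/Pᵢˢᵃᵗ = 1.1155
  T = 370.7 K: ΣzᵢP/Pᵢˢᵃᵗ = 0.8733
  T = 366.1 K: ΣzᵢP/Pᵢˢᵃᵗ = 0.9849
  T = 363.8 K: ΣzᵢP/Pᵢˢᵃᵗ = 1.0476
Interpolating between 363.8 K and 366.1 K gives T ≈ 365.5 K.

T = 365.5 K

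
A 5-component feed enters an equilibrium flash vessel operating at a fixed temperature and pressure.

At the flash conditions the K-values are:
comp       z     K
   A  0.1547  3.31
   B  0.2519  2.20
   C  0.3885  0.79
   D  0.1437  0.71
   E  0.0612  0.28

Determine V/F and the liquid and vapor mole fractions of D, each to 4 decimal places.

V/F = 0.8546, x_D = 0.1911, y_D = 0.1356

Newton–Raphson from V/F = 0.5:
  V/F = 0.5000: g = 0.14601, g' = -0.4348 → V/F = 0.8358
  V/F = 0.8358: g = 0.00825, g' = -0.4328 → V/F = 0.8548
  V/F = 0.8548: g = -0.00009, g' = -0.4431 → V/F = 0.8546
Converged at V/F = 0.8546.
Compositions from xᵢ = zᵢ/(1+V/F(Kᵢ−1)), yᵢ = Kᵢxᵢ:
  A: x = 0.0520, y = 0.1722
  B: x = 0.1244, y = 0.2736
  C: x = 0.4735, y = 0.3740
  D: x = 0.1911, y = 0.1356
  E: x = 0.1591, y = 0.0445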